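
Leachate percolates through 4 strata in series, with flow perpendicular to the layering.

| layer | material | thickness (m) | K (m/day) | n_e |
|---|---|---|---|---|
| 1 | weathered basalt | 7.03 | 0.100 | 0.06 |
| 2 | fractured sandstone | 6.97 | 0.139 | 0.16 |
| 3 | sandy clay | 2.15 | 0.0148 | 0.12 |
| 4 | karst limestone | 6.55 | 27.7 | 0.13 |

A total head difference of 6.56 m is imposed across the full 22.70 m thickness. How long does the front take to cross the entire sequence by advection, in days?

107

With flow normal to the layers, continuity requires the same specific discharge q through every layer.
Σ(b_i/K_i) = 7.03/0.100 + 6.97/0.139 + 2.15/0.0148 + 6.55/27.7 = 266.0 d.
q = Δh / Σ(b_i/K_i) = 6.56 / 266.0 = 0.02467 m/day.
In each layer the seepage velocity is v_i = q/n_i, so the layer transit time is t_i = b_i·n_i / q:
  layer 1 (weathered basalt): t_1 = 7.03 × 0.06 / 0.02467 = 17.10 d
  layer 2 (fractured sandstone): t_2 = 6.97 × 0.16 / 0.02467 = 45.21 d
  layer 3 (sandy clay): t_3 = 2.15 × 0.12 / 0.02467 = 10.46 d
  layer 4 (karst limestone): t_4 = 6.55 × 0.13 / 0.02467 = 34.52 d
Total t = Σ t_i = 107.3 days.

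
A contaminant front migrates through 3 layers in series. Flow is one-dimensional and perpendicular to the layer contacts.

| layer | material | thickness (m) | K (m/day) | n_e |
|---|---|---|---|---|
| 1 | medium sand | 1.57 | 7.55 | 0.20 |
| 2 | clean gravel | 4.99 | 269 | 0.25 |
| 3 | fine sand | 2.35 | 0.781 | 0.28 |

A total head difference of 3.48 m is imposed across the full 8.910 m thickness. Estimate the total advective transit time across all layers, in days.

2.06

With flow normal to the layers, continuity requires the same specific discharge q through every layer.
Σ(b_i/K_i) = 1.57/7.55 + 4.99/269 + 2.35/0.781 = 3.235 d.
q = Δh / Σ(b_i/K_i) = 3.48 / 3.235 = 1.076 m/day.
In each layer the seepage velocity is v_i = q/n_i, so the layer transit time is t_i = b_i·n_i / q:
  layer 1 (medium sand): t_1 = 1.57 × 0.20 / 1.076 = 0.2919 d
  layer 2 (clean gravel): t_2 = 4.99 × 0.25 / 1.076 = 1.160 d
  layer 3 (fine sand): t_3 = 2.35 × 0.28 / 1.076 = 0.6118 d
Total t = Σ t_i = 2.064 days.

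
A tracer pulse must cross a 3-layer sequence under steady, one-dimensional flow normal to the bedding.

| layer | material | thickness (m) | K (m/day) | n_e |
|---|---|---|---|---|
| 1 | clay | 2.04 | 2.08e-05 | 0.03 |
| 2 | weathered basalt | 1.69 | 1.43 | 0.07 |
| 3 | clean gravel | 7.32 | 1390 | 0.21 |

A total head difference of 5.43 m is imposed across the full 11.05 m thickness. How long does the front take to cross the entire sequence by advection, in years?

With flow normal to the layers, continuity requires the same specific discharge q through every layer.
Σ(b_i/K_i) = 2.04/2.08e-05 + 1.69/1.43 + 7.32/1390 = 98078 d.
q = Δh / Σ(b_i/K_i) = 5.43 / 98078 = 5.536e-05 m/day.
In each layer the seepage velocity is v_i = q/n_i, so the layer transit time is t_i = b_i·n_i / q:
  layer 1 (clay): t_1 = 2.04 × 0.03 / 5.536e-05 = 1105 d
  layer 2 (weathered basalt): t_2 = 1.69 × 0.07 / 5.536e-05 = 2137 d
  layer 3 (clean gravel): t_3 = 7.32 × 0.21 / 5.536e-05 = 27765 d
Total t = Σ t_i = 31007 days = 84.89 years.

84.9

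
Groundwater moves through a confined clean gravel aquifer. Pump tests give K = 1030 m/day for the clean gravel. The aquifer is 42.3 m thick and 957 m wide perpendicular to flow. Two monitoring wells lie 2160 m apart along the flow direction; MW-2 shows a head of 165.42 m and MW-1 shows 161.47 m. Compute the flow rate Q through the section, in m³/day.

76200

Cross-sectional area A = 957 × 42.3 = 40481 m².
Hydraulic gradient i = (165.42 − 161.47) / 2160 = 3.95 / 2160 = 0.001829.
Darcy's law: Q = K · A · i = 1030 × 40481 × 0.001829 = 76249 m³/day.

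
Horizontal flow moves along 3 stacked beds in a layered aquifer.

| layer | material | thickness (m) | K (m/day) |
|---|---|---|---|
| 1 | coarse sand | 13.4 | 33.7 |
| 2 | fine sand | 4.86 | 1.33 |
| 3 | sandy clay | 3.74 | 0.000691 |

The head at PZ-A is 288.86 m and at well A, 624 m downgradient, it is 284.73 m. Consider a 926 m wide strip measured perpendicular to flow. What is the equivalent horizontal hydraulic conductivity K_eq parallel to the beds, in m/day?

Flow is parallel to layering, so each bed carries its own Darcy discharge and the transmissivities add.
Σ(K_i·b_i) = 33.7×13.4 + 1.33×4.86 + 0.000691×3.74 = 458.0 m²/day.
Total thickness b = 22.00 m, so K_eq = Σ(K_i·b_i)/b = 20.82 m/day.

20.8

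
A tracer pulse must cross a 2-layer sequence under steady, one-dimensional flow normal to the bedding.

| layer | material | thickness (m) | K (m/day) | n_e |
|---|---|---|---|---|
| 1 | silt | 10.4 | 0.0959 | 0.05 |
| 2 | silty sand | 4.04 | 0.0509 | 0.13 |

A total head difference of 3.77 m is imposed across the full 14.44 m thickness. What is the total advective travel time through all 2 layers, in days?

With flow normal to the layers, continuity requires the same specific discharge q through every layer.
Σ(b_i/K_i) = 10.4/0.0959 + 4.04/0.0509 = 187.8 d.
q = Δh / Σ(b_i/K_i) = 3.77 / 187.8 = 0.02007 m/day.
In each layer the seepage velocity is v_i = q/n_i, so the layer transit time is t_i = b_i·n_i / q:
  layer 1 (silt): t_1 = 10.4 × 0.05 / 0.02007 = 25.91 d
  layer 2 (silty sand): t_2 = 4.04 × 0.13 / 0.02007 = 26.16 d
Total t = Σ t_i = 52.07 days.

52.1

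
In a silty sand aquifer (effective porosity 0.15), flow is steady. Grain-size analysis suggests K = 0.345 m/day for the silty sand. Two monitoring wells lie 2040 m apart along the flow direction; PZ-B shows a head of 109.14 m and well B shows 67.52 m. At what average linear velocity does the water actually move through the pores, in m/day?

Hydraulic gradient i = (109.14 − 67.52) / 2040 = 41.62 / 2040 = 0.02040.
Darcy flux q = K · i = 0.3450 × 0.02040 = 0.007039 m/day.
Seepage velocity v = q / n_e = 0.007039 / 0.15 = 0.04692 m/day.

0.0469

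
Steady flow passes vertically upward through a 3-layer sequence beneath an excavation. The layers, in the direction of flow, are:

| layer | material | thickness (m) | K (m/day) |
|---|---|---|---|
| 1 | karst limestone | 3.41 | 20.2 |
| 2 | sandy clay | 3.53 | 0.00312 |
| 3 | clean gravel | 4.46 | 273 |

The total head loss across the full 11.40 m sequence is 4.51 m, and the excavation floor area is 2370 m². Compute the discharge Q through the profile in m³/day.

9.45

Flow is perpendicular to layering, so the layers act in series and the equivalent K is the thickness-weighted harmonic mean.
Total thickness L = 3.41 + 3.53 + 4.46 = 11.40 m.
Σ(b_i/K_i) = 3.41/20.2 + 3.53/0.00312 + 4.46/273 = 1132 d.
K_eq = L / Σ(b_i/K_i) = 11.40 / 1132 = 0.01007 m/day.
Q = K_eq · A · (Δh/L) = 0.01007 × 2370 × (4.51/11.40) = 9.446 m³/day.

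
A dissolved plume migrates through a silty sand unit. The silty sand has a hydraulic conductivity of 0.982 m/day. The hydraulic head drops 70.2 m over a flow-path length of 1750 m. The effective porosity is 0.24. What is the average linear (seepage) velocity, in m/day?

Hydraulic gradient i = Δh / L = 70.2 / 1750 = 0.04011.
Darcy flux q = K · i = 0.9820 × 0.04011 = 0.03939 m/day.
Seepage velocity v = q / n_e = 0.03939 / 0.24 = 0.1641 m/day.

0.164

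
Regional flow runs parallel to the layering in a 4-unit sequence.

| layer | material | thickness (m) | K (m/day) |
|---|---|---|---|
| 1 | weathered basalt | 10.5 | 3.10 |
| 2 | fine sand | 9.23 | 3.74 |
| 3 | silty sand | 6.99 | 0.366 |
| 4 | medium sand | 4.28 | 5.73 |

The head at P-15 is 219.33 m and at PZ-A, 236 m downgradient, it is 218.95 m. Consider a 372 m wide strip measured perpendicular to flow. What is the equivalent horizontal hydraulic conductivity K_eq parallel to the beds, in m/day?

3.04

Flow is parallel to layering, so each bed carries its own Darcy discharge and the transmissivities add.
Σ(K_i·b_i) = 3.10×10.5 + 3.74×9.23 + 0.366×6.99 + 5.73×4.28 = 94.15 m²/day.
Total thickness b = 31.00 m, so K_eq = Σ(K_i·b_i)/b = 3.037 m/day.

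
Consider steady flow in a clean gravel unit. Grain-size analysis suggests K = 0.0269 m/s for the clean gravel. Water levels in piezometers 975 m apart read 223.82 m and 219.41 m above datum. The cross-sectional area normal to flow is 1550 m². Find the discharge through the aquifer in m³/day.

Convert K: 0.0269 m/s × 86400 = 2324 m/day.
Hydraulic gradient i = (223.82 − 219.41) / 975 = 4.41 / 975 = 0.004523.
Darcy's law: Q = K · A · i = 2324 × 1550 × 0.004523 = 16294 m³/day.

16300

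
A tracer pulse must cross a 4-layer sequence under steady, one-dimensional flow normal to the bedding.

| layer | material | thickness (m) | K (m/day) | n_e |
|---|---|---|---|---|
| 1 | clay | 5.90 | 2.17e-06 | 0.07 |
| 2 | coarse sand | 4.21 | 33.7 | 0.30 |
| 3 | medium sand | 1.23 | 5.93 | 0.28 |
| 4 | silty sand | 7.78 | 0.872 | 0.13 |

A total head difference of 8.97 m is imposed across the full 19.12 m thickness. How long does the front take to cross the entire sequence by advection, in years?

With flow normal to the layers, continuity requires the same specific discharge q through every layer.
Σ(b_i/K_i) = 5.90/2.17e-06 + 4.21/33.7 + 1.23/5.93 + 7.78/0.872 = 2.719e+06 d.
q = Δh / Σ(b_i/K_i) = 8.97 / 2.719e+06 = 3.299e-06 m/day.
In each layer the seepage velocity is v_i = q/n_i, so the layer transit time is t_i = b_i·n_i / q:
  layer 1 (clay): t_1 = 5.90 × 0.07 / 3.299e-06 = 1.252e+05 d
  layer 2 (coarse sand): t_2 = 4.21 × 0.30 / 3.299e-06 = 3.828e+05 d
  layer 3 (medium sand): t_3 = 1.23 × 0.28 / 3.299e-06 = 1.044e+05 d
  layer 4 (silty sand): t_4 = 7.78 × 0.13 / 3.299e-06 = 3.066e+05 d
Total t = Σ t_i = 9.190e+05 days = 2516 years.

2520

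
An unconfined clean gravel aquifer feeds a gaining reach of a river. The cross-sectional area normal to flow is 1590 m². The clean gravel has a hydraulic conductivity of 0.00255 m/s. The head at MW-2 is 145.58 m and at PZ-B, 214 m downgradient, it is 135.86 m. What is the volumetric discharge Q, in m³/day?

15900

Convert K: 0.00255 m/s × 86400 = 220.3 m/day.
Hydraulic gradient i = (145.58 − 135.86) / 214 = 9.72 / 214 = 0.04542.
Darcy's law: Q = K · A · i = 220.3 × 1590 × 0.04542 = 15911 m³/day.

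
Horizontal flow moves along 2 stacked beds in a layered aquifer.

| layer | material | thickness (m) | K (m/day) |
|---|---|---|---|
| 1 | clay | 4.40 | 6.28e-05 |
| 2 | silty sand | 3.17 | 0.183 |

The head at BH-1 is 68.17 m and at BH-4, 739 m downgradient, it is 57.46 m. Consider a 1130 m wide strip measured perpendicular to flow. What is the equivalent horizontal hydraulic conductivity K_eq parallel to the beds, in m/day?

Flow is parallel to layering, so each bed carries its own Darcy discharge and the transmissivities add.
Σ(K_i·b_i) = 6.28e-05×4.40 + 0.183×3.17 = 0.5804 m²/day.
Total thickness b = 7.570 m, so K_eq = Σ(K_i·b_i)/b = 0.07667 m/day.

0.0767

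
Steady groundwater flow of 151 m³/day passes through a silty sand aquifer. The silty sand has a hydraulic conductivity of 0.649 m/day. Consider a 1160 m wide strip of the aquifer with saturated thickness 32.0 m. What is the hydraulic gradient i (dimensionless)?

0.00627

Cross-sectional area A = 1160 × 32.0 = 37120 m².
From Q = K·A·i, i = Q / (K·A) = 151 / (0.6490 × 37120) = 0.006268.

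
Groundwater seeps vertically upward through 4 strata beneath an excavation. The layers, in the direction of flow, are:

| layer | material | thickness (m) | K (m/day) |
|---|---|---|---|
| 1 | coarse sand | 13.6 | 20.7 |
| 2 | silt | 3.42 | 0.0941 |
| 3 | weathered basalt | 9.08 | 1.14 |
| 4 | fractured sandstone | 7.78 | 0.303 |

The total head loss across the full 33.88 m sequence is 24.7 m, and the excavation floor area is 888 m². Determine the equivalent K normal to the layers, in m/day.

0.480

Flow is perpendicular to layering, so the layers act in series and the equivalent K is the thickness-weighted harmonic mean.
Total thickness L = 13.6 + 3.42 + 9.08 + 7.78 = 33.88 m.
Σ(b_i/K_i) = 13.6/20.7 + 3.42/0.0941 + 9.08/1.14 + 7.78/0.303 = 70.64 d.
K_eq = L / Σ(b_i/K_i) = 33.88 / 70.64 = 0.4796 m/day.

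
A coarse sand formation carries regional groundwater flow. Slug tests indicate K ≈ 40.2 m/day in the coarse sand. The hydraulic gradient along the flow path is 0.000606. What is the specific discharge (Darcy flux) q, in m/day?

0.0244

Hydraulic gradient i = 0.000606.
Specific discharge q = K · i = 40.20 × 0.0006060 = 0.02436 m/day.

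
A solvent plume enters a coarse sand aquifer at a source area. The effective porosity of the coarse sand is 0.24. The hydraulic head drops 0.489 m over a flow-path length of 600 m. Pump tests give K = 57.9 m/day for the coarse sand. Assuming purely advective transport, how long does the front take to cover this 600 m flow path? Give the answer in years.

8.35

Hydraulic gradient i = Δh / L = 0.489 / 600 = 0.0008150.
Darcy flux q = K · i = 57.90 × 0.0008150 = 0.04719 m/day.
Seepage velocity v = q / n_e = 0.04719 / 0.24 = 0.1966 m/day.
Travel time t = L / v = 600 / 0.1966 = 3052 days = 8.355 years.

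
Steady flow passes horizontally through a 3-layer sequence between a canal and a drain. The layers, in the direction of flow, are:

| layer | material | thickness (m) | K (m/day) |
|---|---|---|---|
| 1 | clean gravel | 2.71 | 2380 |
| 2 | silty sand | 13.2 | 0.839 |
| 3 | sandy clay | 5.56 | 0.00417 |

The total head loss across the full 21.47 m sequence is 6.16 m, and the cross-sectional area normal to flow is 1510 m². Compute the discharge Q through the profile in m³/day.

6.89

Flow is perpendicular to layering, so the layers act in series and the equivalent K is the thickness-weighted harmonic mean.
Total thickness L = 2.71 + 13.2 + 5.56 = 21.47 m.
Σ(b_i/K_i) = 2.71/2380 + 13.2/0.839 + 5.56/0.00417 = 1349 d.
K_eq = L / Σ(b_i/K_i) = 21.47 / 1349 = 0.01591 m/day.
Q = K_eq · A · (Δh/L) = 0.01591 × 1510 × (6.16/21.47) = 6.895 m³/day.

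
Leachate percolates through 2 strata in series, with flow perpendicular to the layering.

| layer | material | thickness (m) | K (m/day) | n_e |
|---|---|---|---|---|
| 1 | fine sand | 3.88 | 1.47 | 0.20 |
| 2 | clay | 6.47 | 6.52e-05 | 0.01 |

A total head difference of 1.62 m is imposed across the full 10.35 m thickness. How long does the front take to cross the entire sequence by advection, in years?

With flow normal to the layers, continuity requires the same specific discharge q through every layer.
Σ(b_i/K_i) = 3.88/1.47 + 6.47/6.52e-05 = 99236 d.
q = Δh / Σ(b_i/K_i) = 1.62 / 99236 = 1.632e-05 m/day.
In each layer the seepage velocity is v_i = q/n_i, so the layer transit time is t_i = b_i·n_i / q:
  layer 1 (fine sand): t_1 = 3.88 × 0.20 / 1.632e-05 = 47535 d
  layer 2 (clay): t_2 = 6.47 × 0.01 / 1.632e-05 = 3963 d
Total t = Σ t_i = 51498 days = 141.0 years.

141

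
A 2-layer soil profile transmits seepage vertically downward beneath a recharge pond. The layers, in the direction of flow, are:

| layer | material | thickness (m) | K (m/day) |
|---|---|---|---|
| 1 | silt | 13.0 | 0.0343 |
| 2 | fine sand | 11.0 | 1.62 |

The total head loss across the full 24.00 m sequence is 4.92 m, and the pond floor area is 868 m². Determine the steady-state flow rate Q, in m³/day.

11.1

Flow is perpendicular to layering, so the layers act in series and the equivalent K is the thickness-weighted harmonic mean.
Total thickness L = 13.0 + 11.0 = 24.00 m.
Σ(b_i/K_i) = 13.0/0.0343 + 11.0/1.62 = 385.8 d.
K_eq = L / Σ(b_i/K_i) = 24.00 / 385.8 = 0.06221 m/day.
Q = K_eq · A · (Δh/L) = 0.06221 × 868 × (4.92/24.00) = 11.07 m³/day.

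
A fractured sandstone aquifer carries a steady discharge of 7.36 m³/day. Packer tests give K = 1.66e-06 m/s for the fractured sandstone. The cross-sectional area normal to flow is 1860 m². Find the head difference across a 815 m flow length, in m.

22.5

Convert K: 1.66e-06 m/s × 86400 = 0.1434 m/day.
From Q = K·A·i, i = Q / (K·A) = 7.36 / (0.1434 × 1860) = 0.02759.
Head loss Δh = i · L = 0.02759 × 815 = 22.49 m.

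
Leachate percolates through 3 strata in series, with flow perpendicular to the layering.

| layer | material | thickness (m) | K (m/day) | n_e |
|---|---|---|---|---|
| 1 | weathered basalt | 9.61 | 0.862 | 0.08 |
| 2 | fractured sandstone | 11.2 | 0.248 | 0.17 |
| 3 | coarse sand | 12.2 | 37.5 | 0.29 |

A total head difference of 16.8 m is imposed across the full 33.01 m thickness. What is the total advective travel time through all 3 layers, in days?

20.9

With flow normal to the layers, continuity requires the same specific discharge q through every layer.
Σ(b_i/K_i) = 9.61/0.862 + 11.2/0.248 + 12.2/37.5 = 56.64 d.
q = Δh / Σ(b_i/K_i) = 16.8 / 56.64 = 0.2966 m/day.
In each layer the seepage velocity is v_i = q/n_i, so the layer transit time is t_i = b_i·n_i / q:
  layer 1 (weathered basalt): t_1 = 9.61 × 0.08 / 0.2966 = 2.592 d
  layer 2 (fractured sandstone): t_2 = 11.2 × 0.17 / 0.2966 = 6.419 d
  layer 3 (coarse sand): t_3 = 12.2 × 0.29 / 0.2966 = 11.93 d
Total t = Σ t_i = 20.94 days.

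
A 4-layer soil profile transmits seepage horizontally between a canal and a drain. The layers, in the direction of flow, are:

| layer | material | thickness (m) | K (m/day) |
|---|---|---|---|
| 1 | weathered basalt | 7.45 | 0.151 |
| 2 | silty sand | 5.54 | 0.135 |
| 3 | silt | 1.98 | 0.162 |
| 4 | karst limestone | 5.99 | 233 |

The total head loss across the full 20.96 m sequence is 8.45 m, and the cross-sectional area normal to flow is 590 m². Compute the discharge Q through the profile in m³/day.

Flow is perpendicular to layering, so the layers act in series and the equivalent K is the thickness-weighted harmonic mean.
Total thickness L = 7.45 + 5.54 + 1.98 + 5.99 = 20.96 m.
Σ(b_i/K_i) = 7.45/0.151 + 5.54/0.135 + 1.98/0.162 + 5.99/233 = 102.6 d.
K_eq = L / Σ(b_i/K_i) = 20.96 / 102.6 = 0.2042 m/day.
Q = K_eq · A · (Δh/L) = 0.2042 × 590 × (8.45/20.96) = 48.58 m³/day.

48.6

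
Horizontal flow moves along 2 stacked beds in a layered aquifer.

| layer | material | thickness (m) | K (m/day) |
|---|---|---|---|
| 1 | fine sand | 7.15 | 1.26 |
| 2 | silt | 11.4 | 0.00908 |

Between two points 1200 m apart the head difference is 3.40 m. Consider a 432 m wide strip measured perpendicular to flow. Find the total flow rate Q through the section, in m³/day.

Flow is parallel to layering, so each bed carries its own Darcy discharge and the transmissivities add.
Σ(K_i·b_i) = 1.26×7.15 + 0.00908×11.4 = 9.113 m²/day.
Hydraulic gradient i = Δh / L = 3.40 / 1200 = 0.002833.
Q = Σ(K_i·b_i) · W · i = 9.113 × 432 × 0.002833 = 11.15 m³/day.

11.2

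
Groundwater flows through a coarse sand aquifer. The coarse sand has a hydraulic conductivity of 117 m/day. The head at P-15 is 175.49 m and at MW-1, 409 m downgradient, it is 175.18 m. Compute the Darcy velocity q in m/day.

Hydraulic gradient i = (175.49 − 175.18) / 409 = 0.31 / 409 = 0.0007579.
Specific discharge q = K · i = 117.0 × 0.0007579 = 0.08868 m/day.

0.0887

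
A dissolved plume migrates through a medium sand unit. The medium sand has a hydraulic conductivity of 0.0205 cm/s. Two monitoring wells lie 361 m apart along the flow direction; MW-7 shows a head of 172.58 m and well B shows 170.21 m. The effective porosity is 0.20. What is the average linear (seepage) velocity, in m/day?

0.581

Convert K: 0.0205 cm/s × 864 = 17.71 m/day.
Hydraulic gradient i = (172.58 − 170.21) / 361 = 2.37 / 361 = 0.006565.
Darcy flux q = K · i = 17.71 × 0.006565 = 0.1163 m/day.
Seepage velocity v = q / n_e = 0.1163 / 0.20 = 0.5814 m/day.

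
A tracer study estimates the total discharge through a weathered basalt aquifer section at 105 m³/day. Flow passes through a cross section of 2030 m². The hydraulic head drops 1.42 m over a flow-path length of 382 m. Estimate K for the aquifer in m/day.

13.9

Hydraulic gradient i = Δh / L = 1.42 / 382 = 0.003717.
From Q = K·A·i, K = Q / (A·i) = 105 / (2030 × 0.003717) = 13.91 m/day.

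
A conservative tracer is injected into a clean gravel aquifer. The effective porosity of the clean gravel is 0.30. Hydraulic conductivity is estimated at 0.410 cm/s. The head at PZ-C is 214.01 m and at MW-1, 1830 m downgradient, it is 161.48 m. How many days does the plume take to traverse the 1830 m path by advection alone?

Convert K: 0.410 cm/s × 864 = 354.2 m/day.
Hydraulic gradient i = (214.01 − 161.48) / 1830 = 52.53 / 1830 = 0.02870.
Darcy flux q = K · i = 354.2 × 0.02870 = 10.17 m/day.
Seepage velocity v = q / n_e = 10.17 / 0.30 = 33.89 m/day.
Travel time t = L / v = 1830 / 33.89 = 53.99 days.

54.0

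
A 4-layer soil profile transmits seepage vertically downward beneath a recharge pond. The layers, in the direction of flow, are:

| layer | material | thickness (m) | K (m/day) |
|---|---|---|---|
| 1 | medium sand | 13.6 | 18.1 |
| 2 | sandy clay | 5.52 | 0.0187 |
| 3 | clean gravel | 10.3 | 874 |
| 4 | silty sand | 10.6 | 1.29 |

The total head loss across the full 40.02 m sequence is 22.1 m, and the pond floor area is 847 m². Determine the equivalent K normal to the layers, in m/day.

0.132

Flow is perpendicular to layering, so the layers act in series and the equivalent K is the thickness-weighted harmonic mean.
Total thickness L = 13.6 + 5.52 + 10.3 + 10.6 = 40.02 m.
Σ(b_i/K_i) = 13.6/18.1 + 5.52/0.0187 + 10.3/874 + 10.6/1.29 = 304.2 d.
K_eq = L / Σ(b_i/K_i) = 40.02 / 304.2 = 0.1316 m/day.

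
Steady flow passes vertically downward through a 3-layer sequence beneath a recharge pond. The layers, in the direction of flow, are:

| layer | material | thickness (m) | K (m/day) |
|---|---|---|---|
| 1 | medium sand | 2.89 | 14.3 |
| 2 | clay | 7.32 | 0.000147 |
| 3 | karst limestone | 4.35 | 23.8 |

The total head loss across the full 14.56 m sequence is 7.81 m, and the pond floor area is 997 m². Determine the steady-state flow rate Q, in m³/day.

Flow is perpendicular to layering, so the layers act in series and the equivalent K is the thickness-weighted harmonic mean.
Total thickness L = 2.89 + 7.32 + 4.35 = 14.56 m.
Σ(b_i/K_i) = 2.89/14.3 + 7.32/0.000147 + 4.35/23.8 = 49796 d.
K_eq = L / Σ(b_i/K_i) = 14.56 / 49796 = 0.0002924 m/day.
Q = K_eq · A · (Δh/L) = 0.0002924 × 997 × (7.81/14.56) = 0.1564 m³/day.

0.156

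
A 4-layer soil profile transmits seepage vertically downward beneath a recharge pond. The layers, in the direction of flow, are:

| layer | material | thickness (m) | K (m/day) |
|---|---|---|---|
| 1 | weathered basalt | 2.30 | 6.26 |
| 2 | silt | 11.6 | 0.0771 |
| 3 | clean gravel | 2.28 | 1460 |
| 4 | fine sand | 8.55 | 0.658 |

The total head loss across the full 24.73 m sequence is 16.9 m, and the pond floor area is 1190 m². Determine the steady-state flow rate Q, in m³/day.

123

Flow is perpendicular to layering, so the layers act in series and the equivalent K is the thickness-weighted harmonic mean.
Total thickness L = 2.30 + 11.6 + 2.28 + 8.55 = 24.73 m.
Σ(b_i/K_i) = 2.30/6.26 + 11.6/0.0771 + 2.28/1460 + 8.55/0.658 = 163.8 d.
K_eq = L / Σ(b_i/K_i) = 24.73 / 163.8 = 0.1510 m/day.
Q = K_eq · A · (Δh/L) = 0.1510 × 1190 × (16.9/24.73) = 122.8 m³/day.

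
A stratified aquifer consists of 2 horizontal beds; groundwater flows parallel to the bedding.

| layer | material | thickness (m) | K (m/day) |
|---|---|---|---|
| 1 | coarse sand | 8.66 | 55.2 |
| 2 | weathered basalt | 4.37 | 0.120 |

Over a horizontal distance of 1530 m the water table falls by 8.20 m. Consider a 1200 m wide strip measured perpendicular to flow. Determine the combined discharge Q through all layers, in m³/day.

3080

Flow is parallel to layering, so each bed carries its own Darcy discharge and the transmissivities add.
Σ(K_i·b_i) = 55.2×8.66 + 0.120×4.37 = 478.6 m²/day.
Hydraulic gradient i = Δh / L = 8.20 / 1530 = 0.005359.
Q = Σ(K_i·b_i) · W · i = 478.6 × 1200 × 0.005359 = 3078 m³/day.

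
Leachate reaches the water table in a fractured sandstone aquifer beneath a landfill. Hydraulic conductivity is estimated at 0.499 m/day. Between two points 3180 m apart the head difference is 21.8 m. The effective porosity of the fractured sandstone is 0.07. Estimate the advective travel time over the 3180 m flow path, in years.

178

Hydraulic gradient i = Δh / L = 21.8 / 3180 = 0.006855.
Darcy flux q = K · i = 0.4990 × 0.006855 = 0.003421 m/day.
Seepage velocity v = q / n_e = 0.003421 / 0.07 = 0.04887 m/day.
Travel time t = L / v = 3180 / 0.04887 = 65072 days = 178.2 years.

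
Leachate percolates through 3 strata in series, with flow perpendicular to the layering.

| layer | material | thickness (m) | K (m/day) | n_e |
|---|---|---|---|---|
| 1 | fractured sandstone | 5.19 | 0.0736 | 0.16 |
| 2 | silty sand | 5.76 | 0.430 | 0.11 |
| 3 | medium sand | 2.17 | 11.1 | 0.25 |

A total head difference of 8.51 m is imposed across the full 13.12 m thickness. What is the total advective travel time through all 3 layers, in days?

19.8

With flow normal to the layers, continuity requires the same specific discharge q through every layer.
Σ(b_i/K_i) = 5.19/0.0736 + 5.76/0.430 + 2.17/11.1 = 84.11 d.
q = Δh / Σ(b_i/K_i) = 8.51 / 84.11 = 0.1012 m/day.
In each layer the seepage velocity is v_i = q/n_i, so the layer transit time is t_i = b_i·n_i / q:
  layer 1 (fractured sandstone): t_1 = 5.19 × 0.16 / 0.1012 = 8.207 d
  layer 2 (silty sand): t_2 = 5.76 × 0.11 / 0.1012 = 6.262 d
  layer 3 (medium sand): t_3 = 2.17 × 0.25 / 0.1012 = 5.362 d
Total t = Σ t_i = 19.83 days.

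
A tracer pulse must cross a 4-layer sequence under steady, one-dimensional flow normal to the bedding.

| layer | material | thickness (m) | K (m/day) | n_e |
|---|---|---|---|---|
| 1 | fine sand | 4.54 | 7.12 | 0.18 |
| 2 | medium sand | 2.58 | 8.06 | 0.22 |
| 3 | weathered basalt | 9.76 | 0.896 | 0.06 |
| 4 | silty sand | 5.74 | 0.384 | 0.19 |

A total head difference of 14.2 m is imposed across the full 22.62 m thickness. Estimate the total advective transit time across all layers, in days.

With flow normal to the layers, continuity requires the same specific discharge q through every layer.
Σ(b_i/K_i) = 4.54/7.12 + 2.58/8.06 + 9.76/0.896 + 5.74/0.384 = 26.80 d.
q = Δh / Σ(b_i/K_i) = 14.2 / 26.80 = 0.5299 m/day.
In each layer the seepage velocity is v_i = q/n_i, so the layer transit time is t_i = b_i·n_i / q:
  layer 1 (fine sand): t_1 = 4.54 × 0.18 / 0.5299 = 1.542 d
  layer 2 (medium sand): t_2 = 2.58 × 0.22 / 0.5299 = 1.071 d
  layer 3 (weathered basalt): t_3 = 9.76 × 0.06 / 0.5299 = 1.105 d
  layer 4 (silty sand): t_4 = 5.74 × 0.19 / 0.5299 = 2.058 d
Total t = Σ t_i = 5.777 days.

5.78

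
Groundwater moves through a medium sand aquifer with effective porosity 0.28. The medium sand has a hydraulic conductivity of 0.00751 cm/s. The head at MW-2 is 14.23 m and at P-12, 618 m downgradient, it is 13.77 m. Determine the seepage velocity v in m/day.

Convert K: 0.00751 cm/s × 864 = 6.489 m/day.
Hydraulic gradient i = (14.23 − 13.77) / 618 = 0.46 / 618 = 0.0007443.
Darcy flux q = K · i = 6.489 × 0.0007443 = 0.004830 m/day.
Seepage velocity v = q / n_e = 0.004830 / 0.28 = 0.01725 m/day.

0.0172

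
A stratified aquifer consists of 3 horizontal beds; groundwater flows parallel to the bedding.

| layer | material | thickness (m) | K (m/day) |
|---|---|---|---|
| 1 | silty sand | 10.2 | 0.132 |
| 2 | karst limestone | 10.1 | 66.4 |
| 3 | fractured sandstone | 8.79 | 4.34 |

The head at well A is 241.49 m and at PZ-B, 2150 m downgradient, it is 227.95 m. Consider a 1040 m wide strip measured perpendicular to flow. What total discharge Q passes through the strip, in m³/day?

Flow is parallel to layering, so each bed carries its own Darcy discharge and the transmissivities add.
Σ(K_i·b_i) = 0.132×10.2 + 66.4×10.1 + 4.34×8.79 = 710.1 m²/day.
Hydraulic gradient i = (241.49 − 227.95) / 2150 = 13.54 / 2150 = 0.006298.
Q = Σ(K_i·b_i) · W · i = 710.1 × 1040 × 0.006298 = 4651 m³/day.

4650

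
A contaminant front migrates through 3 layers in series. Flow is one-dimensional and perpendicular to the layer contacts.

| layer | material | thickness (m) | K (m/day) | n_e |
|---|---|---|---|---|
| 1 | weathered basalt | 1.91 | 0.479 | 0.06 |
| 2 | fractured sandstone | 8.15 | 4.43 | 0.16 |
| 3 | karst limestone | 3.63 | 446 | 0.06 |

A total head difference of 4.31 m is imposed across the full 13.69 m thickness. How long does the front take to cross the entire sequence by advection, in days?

With flow normal to the layers, continuity requires the same specific discharge q through every layer.
Σ(b_i/K_i) = 1.91/0.479 + 8.15/4.43 + 3.63/446 = 5.835 d.
q = Δh / Σ(b_i/K_i) = 4.31 / 5.835 = 0.7386 m/day.
In each layer the seepage velocity is v_i = q/n_i, so the layer transit time is t_i = b_i·n_i / q:
  layer 1 (weathered basalt): t_1 = 1.91 × 0.06 / 0.7386 = 0.1552 d
  layer 2 (fractured sandstone): t_2 = 8.15 × 0.16 / 0.7386 = 1.765 d
  layer 3 (karst limestone): t_3 = 3.63 × 0.06 / 0.7386 = 0.2949 d
Total t = Σ t_i = 2.216 days.

2.22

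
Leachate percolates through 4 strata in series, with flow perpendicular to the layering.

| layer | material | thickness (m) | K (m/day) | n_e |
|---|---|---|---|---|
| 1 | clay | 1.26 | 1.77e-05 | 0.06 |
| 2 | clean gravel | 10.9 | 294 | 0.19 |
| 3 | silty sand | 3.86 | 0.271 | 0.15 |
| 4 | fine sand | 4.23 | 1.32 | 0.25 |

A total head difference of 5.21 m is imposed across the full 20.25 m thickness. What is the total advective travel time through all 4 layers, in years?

142

With flow normal to the layers, continuity requires the same specific discharge q through every layer.
Σ(b_i/K_i) = 1.26/1.77e-05 + 10.9/294 + 3.86/0.271 + 4.23/1.32 = 71204 d.
q = Δh / Σ(b_i/K_i) = 5.21 / 71204 = 7.317e-05 m/day.
In each layer the seepage velocity is v_i = q/n_i, so the layer transit time is t_i = b_i·n_i / q:
  layer 1 (clay): t_1 = 1.26 × 0.06 / 7.317e-05 = 1033 d
  layer 2 (clean gravel): t_2 = 10.9 × 0.19 / 7.317e-05 = 28304 d
  layer 3 (silty sand): t_3 = 3.86 × 0.15 / 7.317e-05 = 7913 d
  layer 4 (fine sand): t_4 = 4.23 × 0.25 / 7.317e-05 = 14453 d
Total t = Σ t_i = 51703 days = 141.6 years.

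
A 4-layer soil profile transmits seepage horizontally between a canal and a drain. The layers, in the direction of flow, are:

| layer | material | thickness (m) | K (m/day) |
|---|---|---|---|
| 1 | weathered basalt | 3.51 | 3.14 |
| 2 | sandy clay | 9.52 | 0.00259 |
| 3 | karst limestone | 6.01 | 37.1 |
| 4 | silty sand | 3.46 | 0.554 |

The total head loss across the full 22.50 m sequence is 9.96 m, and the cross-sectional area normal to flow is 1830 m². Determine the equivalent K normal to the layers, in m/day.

Flow is perpendicular to layering, so the layers act in series and the equivalent K is the thickness-weighted harmonic mean.
Total thickness L = 3.51 + 9.52 + 6.01 + 3.46 = 22.50 m.
Σ(b_i/K_i) = 3.51/3.14 + 9.52/0.00259 + 6.01/37.1 + 3.46/0.554 = 3683 d.
K_eq = L / Σ(b_i/K_i) = 22.50 / 3683 = 0.006109 m/day.

0.00611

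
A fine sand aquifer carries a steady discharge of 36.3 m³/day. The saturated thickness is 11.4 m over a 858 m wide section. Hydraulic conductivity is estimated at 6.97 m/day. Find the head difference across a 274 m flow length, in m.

Cross-sectional area A = 858 × 11.4 = 9781 m².
From Q = K·A·i, i = Q / (K·A) = 36.3 / (6.970 × 9781) = 0.0005325.
Head loss Δh = i · L = 0.0005325 × 274 = 0.1459 m.

0.146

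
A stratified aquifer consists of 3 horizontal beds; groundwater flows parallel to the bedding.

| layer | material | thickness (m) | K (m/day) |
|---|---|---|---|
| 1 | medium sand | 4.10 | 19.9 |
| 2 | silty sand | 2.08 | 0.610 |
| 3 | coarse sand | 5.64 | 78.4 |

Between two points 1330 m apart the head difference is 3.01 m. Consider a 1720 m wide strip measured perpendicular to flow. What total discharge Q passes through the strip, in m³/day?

Flow is parallel to layering, so each bed carries its own Darcy discharge and the transmissivities add.
Σ(K_i·b_i) = 19.9×4.10 + 0.610×2.08 + 78.4×5.64 = 525.0 m²/day.
Hydraulic gradient i = Δh / L = 3.01 / 1330 = 0.002263.
Q = Σ(K_i·b_i) · W · i = 525.0 × 1720 × 0.002263 = 2044 m³/day.

2040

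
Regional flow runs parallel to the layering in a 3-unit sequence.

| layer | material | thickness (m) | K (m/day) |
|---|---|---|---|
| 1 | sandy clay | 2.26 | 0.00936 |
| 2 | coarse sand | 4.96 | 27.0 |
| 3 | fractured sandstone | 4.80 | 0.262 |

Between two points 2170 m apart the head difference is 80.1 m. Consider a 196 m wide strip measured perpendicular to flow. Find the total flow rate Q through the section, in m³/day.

Flow is parallel to layering, so each bed carries its own Darcy discharge and the transmissivities add.
Σ(K_i·b_i) = 0.00936×2.26 + 27.0×4.96 + 0.262×4.80 = 135.2 m²/day.
Hydraulic gradient i = Δh / L = 80.1 / 2170 = 0.03691.
Q = Σ(K_i·b_i) · W · i = 135.2 × 196 × 0.03691 = 978.1 m³/day.

978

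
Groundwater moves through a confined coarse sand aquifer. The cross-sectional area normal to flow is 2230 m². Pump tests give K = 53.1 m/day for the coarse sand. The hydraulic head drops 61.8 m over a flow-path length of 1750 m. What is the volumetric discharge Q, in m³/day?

4180

Hydraulic gradient i = Δh / L = 61.8 / 1750 = 0.03531.
Darcy's law: Q = K · A · i = 53.10 × 2230 × 0.03531 = 4182 m³/day.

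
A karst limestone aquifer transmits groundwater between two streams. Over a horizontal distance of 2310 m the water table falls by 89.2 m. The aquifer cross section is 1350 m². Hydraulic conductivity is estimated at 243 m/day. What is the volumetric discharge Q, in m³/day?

12700

Hydraulic gradient i = Δh / L = 89.2 / 2310 = 0.03861.
Darcy's law: Q = K · A · i = 243.0 × 1350 × 0.03861 = 12668 m³/day.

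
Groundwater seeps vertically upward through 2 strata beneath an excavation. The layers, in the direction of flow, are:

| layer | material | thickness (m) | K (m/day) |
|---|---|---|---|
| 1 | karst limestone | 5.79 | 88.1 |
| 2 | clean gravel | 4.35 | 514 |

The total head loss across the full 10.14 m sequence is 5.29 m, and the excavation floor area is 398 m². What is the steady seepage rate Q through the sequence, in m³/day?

28400

Flow is perpendicular to layering, so the layers act in series and the equivalent K is the thickness-weighted harmonic mean.
Total thickness L = 5.79 + 4.35 = 10.14 m.
Σ(b_i/K_i) = 5.79/88.1 + 4.35/514 = 0.07418 d.
K_eq = L / Σ(b_i/K_i) = 10.14 / 0.07418 = 136.7 m/day.
Q = K_eq · A · (Δh/L) = 136.7 × 398 × (5.29/10.14) = 28381 m³/day.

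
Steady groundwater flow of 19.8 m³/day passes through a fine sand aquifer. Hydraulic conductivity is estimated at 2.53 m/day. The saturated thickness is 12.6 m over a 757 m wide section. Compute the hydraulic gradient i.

0.000820

Cross-sectional area A = 757 × 12.6 = 9538 m².
From Q = K·A·i, i = Q / (K·A) = 19.8 / (2.530 × 9538) = 0.0008205.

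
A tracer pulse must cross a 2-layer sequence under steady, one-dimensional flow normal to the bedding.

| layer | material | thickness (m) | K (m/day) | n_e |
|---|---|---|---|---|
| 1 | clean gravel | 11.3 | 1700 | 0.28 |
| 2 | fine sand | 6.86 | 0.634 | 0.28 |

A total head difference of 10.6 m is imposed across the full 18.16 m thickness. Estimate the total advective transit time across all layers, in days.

With flow normal to the layers, continuity requires the same specific discharge q through every layer.
Σ(b_i/K_i) = 11.3/1700 + 6.86/0.634 = 10.83 d.
q = Δh / Σ(b_i/K_i) = 10.6 / 10.83 = 0.9790 m/day.
In each layer the seepage velocity is v_i = q/n_i, so the layer transit time is t_i = b_i·n_i / q:
  layer 1 (clean gravel): t_1 = 11.3 × 0.28 / 0.9790 = 3.232 d
  layer 2 (fine sand): t_2 = 6.86 × 0.28 / 0.9790 = 1.962 d
Total t = Σ t_i = 5.194 days.

5.19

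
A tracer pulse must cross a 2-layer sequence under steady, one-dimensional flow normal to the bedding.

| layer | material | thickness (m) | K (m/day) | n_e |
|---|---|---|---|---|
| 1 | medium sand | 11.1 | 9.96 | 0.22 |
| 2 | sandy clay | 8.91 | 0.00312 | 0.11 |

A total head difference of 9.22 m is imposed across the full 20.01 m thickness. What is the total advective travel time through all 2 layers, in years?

With flow normal to the layers, continuity requires the same specific discharge q through every layer.
Σ(b_i/K_i) = 11.1/9.96 + 8.91/0.00312 = 2857 d.
q = Δh / Σ(b_i/K_i) = 9.22 / 2857 = 0.003227 m/day.
In each layer the seepage velocity is v_i = q/n_i, so the layer transit time is t_i = b_i·n_i / q:
  layer 1 (medium sand): t_1 = 11.1 × 0.22 / 0.003227 = 756.7 d
  layer 2 (sandy clay): t_2 = 8.91 × 0.11 / 0.003227 = 303.7 d
Total t = Σ t_i = 1060 days = 2.903 years.

2.90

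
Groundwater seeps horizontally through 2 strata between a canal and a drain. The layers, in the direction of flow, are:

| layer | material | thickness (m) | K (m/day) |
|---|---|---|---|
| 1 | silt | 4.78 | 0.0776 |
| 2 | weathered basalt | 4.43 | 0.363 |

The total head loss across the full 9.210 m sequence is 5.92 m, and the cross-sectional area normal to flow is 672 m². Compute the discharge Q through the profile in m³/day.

53.9

Flow is perpendicular to layering, so the layers act in series and the equivalent K is the thickness-weighted harmonic mean.
Total thickness L = 4.78 + 4.43 = 9.210 m.
Σ(b_i/K_i) = 4.78/0.0776 + 4.43/0.363 = 73.80 d.
K_eq = L / Σ(b_i/K_i) = 9.210 / 73.80 = 0.1248 m/day.
Q = K_eq · A · (Δh/L) = 0.1248 × 672 × (5.92/9.210) = 53.90 m³/day.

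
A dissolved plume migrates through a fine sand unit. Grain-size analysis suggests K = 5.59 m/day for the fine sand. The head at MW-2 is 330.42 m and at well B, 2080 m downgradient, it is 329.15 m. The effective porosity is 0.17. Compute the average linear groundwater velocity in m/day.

Hydraulic gradient i = (330.42 − 329.15) / 2080 = 1.27 / 2080 = 0.0006106.
Darcy flux q = K · i = 5.590 × 0.0006106 = 0.003413 m/day.
Seepage velocity v = q / n_e = 0.003413 / 0.17 = 0.02008 m/day.

0.0201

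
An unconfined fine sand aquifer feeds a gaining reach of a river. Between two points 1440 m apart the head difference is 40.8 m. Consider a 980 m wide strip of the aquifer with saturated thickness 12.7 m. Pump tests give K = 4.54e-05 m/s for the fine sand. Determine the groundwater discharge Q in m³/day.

1380

Convert K: 4.54e-05 m/s × 86400 = 3.923 m/day.
Cross-sectional area A = 980 × 12.7 = 12446 m².
Hydraulic gradient i = Δh / L = 40.8 / 1440 = 0.02833.
Darcy's law: Q = K · A · i = 3.923 × 12446 × 0.02833 = 1383 m³/day.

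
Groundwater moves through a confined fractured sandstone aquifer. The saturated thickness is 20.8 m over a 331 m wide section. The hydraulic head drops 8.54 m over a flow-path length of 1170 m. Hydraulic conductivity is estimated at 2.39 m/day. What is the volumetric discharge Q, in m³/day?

120

Cross-sectional area A = 331 × 20.8 = 6885 m².
Hydraulic gradient i = Δh / L = 8.54 / 1170 = 0.007299.
Darcy's law: Q = K · A · i = 2.390 × 6885 × 0.007299 = 120.1 m³/day.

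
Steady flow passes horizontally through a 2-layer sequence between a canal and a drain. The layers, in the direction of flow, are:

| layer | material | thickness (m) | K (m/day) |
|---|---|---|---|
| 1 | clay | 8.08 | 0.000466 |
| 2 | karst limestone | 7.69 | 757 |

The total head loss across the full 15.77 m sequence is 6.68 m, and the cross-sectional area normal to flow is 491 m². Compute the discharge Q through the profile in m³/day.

Flow is perpendicular to layering, so the layers act in series and the equivalent K is the thickness-weighted harmonic mean.
Total thickness L = 8.08 + 7.69 = 15.77 m.
Σ(b_i/K_i) = 8.08/0.000466 + 7.69/757 = 17339 d.
K_eq = L / Σ(b_i/K_i) = 15.77 / 17339 = 0.0009095 m/day.
Q = K_eq · A · (Δh/L) = 0.0009095 × 491 × (6.68/15.77) = 0.1892 m³/day.

0.189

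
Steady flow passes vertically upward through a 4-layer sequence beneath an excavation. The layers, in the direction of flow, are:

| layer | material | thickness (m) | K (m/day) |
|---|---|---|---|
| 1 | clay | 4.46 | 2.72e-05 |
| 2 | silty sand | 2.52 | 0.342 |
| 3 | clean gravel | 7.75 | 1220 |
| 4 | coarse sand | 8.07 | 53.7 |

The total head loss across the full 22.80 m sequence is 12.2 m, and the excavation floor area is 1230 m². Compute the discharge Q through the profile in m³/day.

0.0915

Flow is perpendicular to layering, so the layers act in series and the equivalent K is the thickness-weighted harmonic mean.
Total thickness L = 4.46 + 2.52 + 7.75 + 8.07 = 22.80 m.
Σ(b_i/K_i) = 4.46/2.72e-05 + 2.52/0.342 + 7.75/1220 + 8.07/53.7 = 1.640e+05 d.
K_eq = L / Σ(b_i/K_i) = 22.80 / 1.640e+05 = 0.0001390 m/day.
Q = K_eq · A · (Δh/L) = 0.0001390 × 1230 × (12.2/22.80) = 0.09151 m³/day.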